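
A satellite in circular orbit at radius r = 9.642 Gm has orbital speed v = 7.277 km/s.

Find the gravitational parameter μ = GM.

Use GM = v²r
r = 9.642 Gm = 9.642 × 10^9 m
v = 7.277 km/s = 7277 m/s
v² = 5.29547 × 10^7 m²/s²
GM = v²r = 5.29547 × 10^7 × 9.642 × 10^9 = 5.10589 × 10^17 m³/s²
GM ≈ 5.106 × 10^17 m³/s²

Final answer: GM = 5.106 × 10^17 m³/s²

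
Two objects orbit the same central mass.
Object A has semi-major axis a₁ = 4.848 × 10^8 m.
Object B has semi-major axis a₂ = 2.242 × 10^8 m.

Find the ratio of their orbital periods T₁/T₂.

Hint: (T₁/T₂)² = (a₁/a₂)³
a₁ = 4.848 × 10^8 m
a₂ = 2.242 × 10^8 m
a₁/a₂ = 2.16236
T₁/T₂ = (a₁/a₂)^(3/2) = (2.16236)^1.5 = 3.17973

Final answer: T₁/T₂ = 3.18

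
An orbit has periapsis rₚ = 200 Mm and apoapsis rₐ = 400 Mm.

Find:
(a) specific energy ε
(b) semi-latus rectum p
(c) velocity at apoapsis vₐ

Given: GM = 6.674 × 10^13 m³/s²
rₚ = 200 Mm = 2 × 10^8 m
rₐ = 400 Mm = 4 × 10^8 m
GM = 6.674 × 10^13 m³/s²
a = (rₚ + rₐ)/2 = 3 × 10^8 m
e = (rₐ − rₚ)/(rₐ + rₚ) = (2 × 10^8) / (6 × 10^8) = 0.333333
(a) 2a = 6 × 10^8 m;  ε = −GM/(2a) = -111233 J/kg ≈ -111.2 kJ/kg
(b) 1 − e² = 0.888889;  p = a(1 − e²) = 3 × 10^8 × 0.888889 = 2.66667 × 10^8 m ≈ 266.7 Mm
(c) vₐ² = GM (2/rₐ − 1/a) = 6.674 × 10^13 × (5 × 10^-9 − 3.33333 × 10^-9) = 111233 m²/s²;  vₐ = 333.517 m/s ≈ 333.5 m/s

Final answer:
(a) specific energy ε = -111.2 kJ/kg
(b) semi-latus rectum p = 266.7 Mm
(c) velocity at apoapsis vₐ = 333.5 m/s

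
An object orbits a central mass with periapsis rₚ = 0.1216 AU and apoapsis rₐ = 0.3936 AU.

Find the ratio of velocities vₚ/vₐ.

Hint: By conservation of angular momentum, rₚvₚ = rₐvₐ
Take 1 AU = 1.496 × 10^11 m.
rₚ = 0.1216 AU = 1.81914 × 10^10 m
rₐ = 0.3936 AU = 5.88826 × 10^10 m
rₚvₚ = rₐvₐ  ⇒  vₚ/vₐ = rₐ/rₚ
vₚ/vₐ = (5.88826 × 10^10) / (1.81914 × 10^10) = 3.23684

Final answer: vₚ/vₐ = 3.237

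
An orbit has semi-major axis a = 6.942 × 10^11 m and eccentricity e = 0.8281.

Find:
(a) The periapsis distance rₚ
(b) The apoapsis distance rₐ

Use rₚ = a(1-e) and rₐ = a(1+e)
a = 6.942 × 10^11 m
e = 0.8281:  1 − e = 0.1719,  1 + e = 1.8281
(a) rₚ = a(1 − e) = 6.942 × 10^11 m × 0.1719 = 1.19333 × 10^11 m ≈ 1.193 × 10^11 m
(b) rₐ = a(1 + e) = 6.942 × 10^11 m × 1.8281 = 1.26907 × 10^12 m ≈ 1.269 × 10^12 m

Final answer:
(a) rₚ = 1.193 × 10^11 m
(b) rₐ = 1.269 × 10^12 m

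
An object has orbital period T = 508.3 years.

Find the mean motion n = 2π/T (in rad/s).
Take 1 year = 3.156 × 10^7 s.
T = 508.3 years = 1.60419 × 10^10 s
n = 2π / (1.60419 × 10^10 s) = 3.91672 × 10^-10 rad/s ≈ 3.917 × 10^-10 rad/s

Final answer: n = 3.917 × 10^-10 rad/s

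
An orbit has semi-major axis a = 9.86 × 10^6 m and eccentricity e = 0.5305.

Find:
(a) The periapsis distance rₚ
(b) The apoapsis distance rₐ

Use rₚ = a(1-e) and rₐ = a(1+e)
a = 9.86 × 10^6 m
e = 0.5305:  1 − e = 0.4695,  1 + e = 1.5305
(a) rₚ = a(1 − e) = 9.86 × 10^6 m × 0.4695 = 4.62927 × 10^6 m ≈ 4.629 × 10^6 m
(b) rₐ = a(1 + e) = 9.86 × 10^6 m × 1.5305 = 1.50907 × 10^7 m ≈ 1.509 × 10^7 m

Final answer:
(a) rₚ = 4.629 × 10^6 m
(b) rₐ = 1.509 × 10^7 m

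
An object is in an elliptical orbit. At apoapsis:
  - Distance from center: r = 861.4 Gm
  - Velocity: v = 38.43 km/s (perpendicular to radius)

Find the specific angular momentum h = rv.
r = 861.4 Gm = 8.614 × 10^11 m
v = 38.43 km/s = 38430 m/s
h = rv = 8.614 × 10^11 × 38430 = 3.31036 × 10^16 m²/s ≈ 3.31 × 10^16 m²/s

Final answer: h = 3.31 × 10^16 m²/s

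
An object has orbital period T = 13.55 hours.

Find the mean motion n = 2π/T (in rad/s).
T = 13.55 hours = 48780 s
n = 2π / 48780 s = 0.000128807 rad/s ≈ 0.0001288 rad/s

Final answer: n = 0.0001288 rad/s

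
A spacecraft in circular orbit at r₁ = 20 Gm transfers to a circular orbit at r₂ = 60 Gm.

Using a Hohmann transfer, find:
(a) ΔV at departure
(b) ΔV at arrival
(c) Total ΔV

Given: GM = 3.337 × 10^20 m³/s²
r₁ = 20 Gm = 2 × 10^10 m
r₂ = 60 Gm = 6 × 10^10 m
GM = 3.337 × 10^20 m³/s²
Transfer ellipse: a_t = (r₁ + r₂)/2 = 4 × 10^10 m
Circular speed at r₁: v₁ = √(GM/r₁) = 129170 m/s
Transfer speed at r₁ (periapsis): v₁ₜ = √(GM(2/r₁ − 1/a_t)) = 158201 m/s
(a) ΔV₁ = v₁ₜ − v₁ = 29030.4 m/s ≈ 29.03 km/s
Circular speed at r₂: v₂ = √(GM/r₂) = 74576.6 m/s
Transfer speed at r₂ (apoapsis): v₂ₜ = √(GM(2/r₂ − 1/a_t)) = 52733.6 m/s
(b) ΔV₂ = v₂ − v₂ₜ = 21843 m/s ≈ 21.84 km/s
(c) ΔV_total = ΔV₁ + ΔV₂ = 50873.4 m/s ≈ 50.87 km/s

Final answer:
(a) ΔV₁ = 29.03 km/s
(b) ΔV₂ = 21.84 km/s
(c) ΔV_total = 50.87 km/s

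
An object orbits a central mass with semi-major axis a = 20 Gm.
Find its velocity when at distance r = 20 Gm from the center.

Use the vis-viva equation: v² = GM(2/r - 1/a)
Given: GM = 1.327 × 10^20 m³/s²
a = 20 Gm = 2 × 10^10 m
r = 20 Gm = 2 × 10^10 m
GM = 1.327 × 10^20 m³/s²
2/r − 1/a = 1 × 10^-10 − 5 × 10^-11 = 5 × 10^-11 m⁻¹
v² = GM (2/r − 1/a) = 6.635 × 10^9 m²/s²
v = 81455.5 m/s ≈ 81.46 km/s

Final answer: 81.46 km/s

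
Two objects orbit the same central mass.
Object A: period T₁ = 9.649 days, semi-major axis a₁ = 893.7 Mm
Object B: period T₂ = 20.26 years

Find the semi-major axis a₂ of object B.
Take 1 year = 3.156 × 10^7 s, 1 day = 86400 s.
T₁ = 9.649 days = 833674 s
T₂ = 20.26 years = 6.39406 × 10^8 s
a₁ = 893.7 Mm = 8.937 × 10^8 m
Kepler's third law: (T₂/T₁)² = (a₂/a₁)³  ⇒  a₂ = a₁ (T₂/T₁)^(2/3)
T₂/T₁ = 766.974
(T₂/T₁)^(2/3) = 83.789
a₂ = 8.937 × 10^8 m × 83.789 = 7.48822 × 10^10 m ≈ 74.88 Gm

Final answer: a₂ = 74.88 Gm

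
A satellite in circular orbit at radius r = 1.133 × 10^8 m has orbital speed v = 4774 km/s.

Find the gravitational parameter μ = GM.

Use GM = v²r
r = 1.133 × 10^8 m
v = 4774 km/s = 4.774 × 10^6 m/s
v² = 2.27911 × 10^13 m²/s²
GM = v²r = 2.27911 × 10^13 × 1.133 × 10^8 = 2.58223 × 10^21 m³/s²
GM ≈ 2.582 × 10^21 m³/s²

Final answer: GM = 2.582 × 10^21 m³/s²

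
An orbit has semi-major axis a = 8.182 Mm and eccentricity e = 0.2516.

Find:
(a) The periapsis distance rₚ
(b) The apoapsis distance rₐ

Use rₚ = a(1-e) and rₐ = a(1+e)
a = 8.182 Mm = 8.182 × 10^6 m
e = 0.2516:  1 − e = 0.7484,  1 + e = 1.2516
(a) rₚ = a(1 − e) = 8.182 × 10^6 m × 0.7484 = 6.12341 × 10^6 m ≈ 6.123 Mm
(b) rₐ = a(1 + e) = 8.182 × 10^6 m × 1.2516 = 1.02406 × 10^7 m ≈ 10.24 Mm

Final answer:
(a) rₚ = 6.123 Mm
(b) rₐ = 10.24 Mm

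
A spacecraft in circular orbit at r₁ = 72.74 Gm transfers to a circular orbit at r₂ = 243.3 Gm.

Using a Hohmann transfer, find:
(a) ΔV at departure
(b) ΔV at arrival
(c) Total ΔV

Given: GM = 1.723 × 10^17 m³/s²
r₁ = 72.74 Gm = 7.274 × 10^10 m
r₂ = 243.3 Gm = 2.433 × 10^11 m
GM = 1.723 × 10^17 m³/s²
Transfer ellipse: a_t = (r₁ + r₂)/2 = 1.5802 × 10^11 m
Circular speed at r₁: v₁ = √(GM/r₁) = 1539.06 m/s
Transfer speed at r₁ (periapsis): v₁ₜ = √(GM(2/r₁ − 1/a_t)) = 1909.73 m/s
(a) ΔV₁ = v₁ₜ − v₁ = 370.664 m/s ≈ 370.7 m/s
Circular speed at r₂: v₂ = √(GM/r₂) = 841.534 m/s
Transfer speed at r₂ (apoapsis): v₂ₜ = √(GM(2/r₂ − 1/a_t)) = 570.955 m/s
(b) ΔV₂ = v₂ − v₂ₜ = 270.578 m/s ≈ 270.6 m/s
(c) ΔV_total = ΔV₁ + ΔV₂ = 641.243 m/s ≈ 641.2 m/s

Final answer:
(a) ΔV₁ = 370.7 m/s
(b) ΔV₂ = 270.6 m/s
(c) ΔV_total = 641.2 m/s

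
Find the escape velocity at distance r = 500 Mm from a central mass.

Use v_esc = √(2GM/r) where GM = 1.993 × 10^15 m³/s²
r = 500 Mm = 5 × 10^8 m
GM = 1.993 × 10^15 m³/s²
2GM/r = 2 × (1.993 × 10^15) / (5 × 10^8) = 7.972 × 10^6 m²/s²
v_esc = √(2GM/r) = 2823.47 m/s ≈ 2.823 km/s

Final answer: 2.823 km/s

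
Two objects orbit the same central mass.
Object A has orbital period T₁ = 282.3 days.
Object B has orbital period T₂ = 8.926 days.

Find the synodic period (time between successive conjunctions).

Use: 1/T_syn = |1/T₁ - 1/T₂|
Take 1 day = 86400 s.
T₁ = 282.3 days = 2.43907 × 10^7 s
T₂ = 8.926 days = 771206 s
1/T₁ = 4.09992 × 10^-8 s⁻¹
1/T₂ = 1.29667 × 10^-6 s⁻¹
|1/T₁ − 1/T₂| = 1.25567 × 10^-6 s⁻¹
T_syn = 1 / |1/T₁ − 1/T₂| = 796387 s ≈ 9.217 days

Final answer: T_syn = 9.217 days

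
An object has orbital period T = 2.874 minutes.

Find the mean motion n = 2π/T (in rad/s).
T = 2.874 minutes = 172.44 s
n = 2π / 172.44 s = 0.0364369 rad/s ≈ 0.03644 rad/s

Final answer: n = 0.03644 rad/s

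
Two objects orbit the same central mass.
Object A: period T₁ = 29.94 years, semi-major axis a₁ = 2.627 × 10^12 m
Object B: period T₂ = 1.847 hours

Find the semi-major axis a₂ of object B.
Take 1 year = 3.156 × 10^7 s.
T₁ = 29.94 years = 9.44906 × 10^8 s
T₂ = 1.847 hours = 6649.2 s
a₁ = 2.627 × 10^12 m
Kepler's third law: (T₂/T₁)² = (a₂/a₁)³  ⇒  a₂ = a₁ (T₂/T₁)^(2/3)
T₂/T₁ = 7.03689 × 10^-6
(T₂/T₁)^(2/3) = 0.000367215
a₂ = 2.627 × 10^12 m × 0.000367215 = 9.64674 × 10^8 m ≈ 9.647 × 10^8 m

Final answer: a₂ = 9.647 × 10^8 m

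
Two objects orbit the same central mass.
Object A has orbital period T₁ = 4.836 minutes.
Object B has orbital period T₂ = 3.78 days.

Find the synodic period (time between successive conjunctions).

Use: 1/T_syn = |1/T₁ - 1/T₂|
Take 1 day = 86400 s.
T₁ = 4.836 minutes = 290.16 s
T₂ = 3.78 days = 326592 s
1/T₁ = 0.00344637 s⁻¹
1/T₂ = 3.06192 × 10^-6 s⁻¹
|1/T₁ − 1/T₂| = 0.00344331 s⁻¹
T_syn = 1 / |1/T₁ − 1/T₂| = 290.418 s ≈ 4.84 minutes

Final answer: T_syn = 4.84 minutes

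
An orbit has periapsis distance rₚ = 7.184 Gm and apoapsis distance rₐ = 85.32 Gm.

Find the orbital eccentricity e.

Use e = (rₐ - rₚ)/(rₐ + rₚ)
rₚ = 7.184 Gm = 7.184 × 10^9 m
rₐ = 85.32 Gm = 8.532 × 10^10 m
rₐ − rₚ = 7.8136 × 10^10 m
rₐ + rₚ = 9.2504 × 10^10 m
e = (rₐ − rₚ)/(rₐ + rₚ) = 0.844677

Final answer: e = 0.8447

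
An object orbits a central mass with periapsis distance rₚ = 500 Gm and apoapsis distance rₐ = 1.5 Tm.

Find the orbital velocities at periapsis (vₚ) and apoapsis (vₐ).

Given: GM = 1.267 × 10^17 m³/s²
rₚ = 500 Gm = 5 × 10^11 m
rₐ = 1.5 Tm = 1.5 × 10^12 m
GM = 1.267 × 10^17 m³/s²
a = (rₚ + rₐ)/2 = 1 × 10^12 m
Vis-viva: v² = GM (2/r − 1/a)
vₚ² = 1.267 × 10^17 × (4 × 10^-12 − 1 × 10^-12) = 380100 m²/s²
vₚ = 616.523 m/s ≈ 616.5 m/s
vₐ² = 1.267 × 10^17 × (1.33333 × 10^-12 − 1 × 10^-12) = 42233.3 m²/s²
vₐ = 205.508 m/s ≈ 205.5 m/s

Final answer: vₚ = 616.5 m/s, vₐ = 205.5 m/s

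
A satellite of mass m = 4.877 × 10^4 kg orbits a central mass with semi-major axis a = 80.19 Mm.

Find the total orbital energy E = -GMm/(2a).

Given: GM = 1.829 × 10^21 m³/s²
a = 80.19 Mm = 8.019 × 10^7 m
GM = 1.829 × 10^21 m³/s²
2a = 1.6038 × 10^8 m
GMm = 1.829 × 10^21 × 48770 = 8.92003 × 10^25 m³·kg/s²
E = −GMm/(2a) = -5.56181 × 10^17 J ≈ -556.2 PJ

Final answer: -556.2 PJ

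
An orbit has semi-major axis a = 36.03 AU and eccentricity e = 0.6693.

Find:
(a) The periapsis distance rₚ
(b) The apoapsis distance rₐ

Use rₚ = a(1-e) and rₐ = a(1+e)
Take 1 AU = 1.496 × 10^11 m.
a = 36.03 AU = 5.39009 × 10^12 m
e = 0.6693:  1 − e = 0.3307,  1 + e = 1.6693
(a) rₚ = a(1 − e) = 5.39009 × 10^12 m × 0.3307 = 1.7825 × 10^12 m ≈ 11.92 AU
(b) rₐ = a(1 + e) = 5.39009 × 10^12 m × 1.6693 = 8.99767 × 10^12 m ≈ 60.14 AU

Final answer:
(a) rₚ = 11.92 AU
(b) rₐ = 60.14 AU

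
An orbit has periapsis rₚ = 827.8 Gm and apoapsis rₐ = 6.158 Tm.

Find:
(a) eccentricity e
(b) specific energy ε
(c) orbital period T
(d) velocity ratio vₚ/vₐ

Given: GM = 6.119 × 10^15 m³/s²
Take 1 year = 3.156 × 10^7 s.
rₚ = 827.8 Gm = 8.278 × 10^11 m
rₐ = 6.158 Tm = 6.158 × 10^12 m
GM = 6.119 × 10^15 m³/s²
a = (rₚ + rₐ)/2 = 3.4929 × 10^12 m
e = (rₐ − rₚ)/(rₐ + rₚ) = (5.3302 × 10^12) / (6.9858 × 10^12) = 0.763005
(a) e = 0.763005 ≈ 0.763
(b) 2a = 6.9858 × 10^12 m;  ε = −GM/(2a) = -875.92 J/kg ≈ -875.9 J/kg
(c) a³ = 4.26146 × 10^37 m³;  T = 2π √(a³/GM) = 2π × 8.34524 × 10^10 s = 5.24347 × 10^11 s ≈ 1.661 × 10^4 years
(d) vₚ/vₐ = rₐ/rₚ (angular momentum) = (6.158 × 10^12) / (8.278 × 10^11) = 7.43899 ≈ 7.439

Final answer:
(a) eccentricity e = 0.763
(b) specific energy ε = -875.9 J/kg
(c) orbital period T = 1.661 × 10^4 years
(d) velocity ratio vₚ/vₐ = 7.439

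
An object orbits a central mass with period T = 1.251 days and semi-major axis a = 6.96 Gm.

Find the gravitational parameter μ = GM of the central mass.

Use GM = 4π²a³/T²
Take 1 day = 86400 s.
T = 1.251 days = 108086 s
a = 6.96 Gm = 6.96 × 10^9 m
a³ = 3.37154 × 10^29 m³
T² = 1.16827 × 10^10 s²
GM = 4π² × (3.37154 × 10^29) / (1.16827 × 10^10) = 1.13932 × 10^21 m³/s²
GM ≈ 1.139 × 10^21 m³/s²

Final answer: GM = 1.139 × 10^21 m³/s²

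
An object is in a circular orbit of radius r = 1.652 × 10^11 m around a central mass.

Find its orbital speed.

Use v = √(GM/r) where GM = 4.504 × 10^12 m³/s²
r = 1.652 × 10^11 m
GM = 4.504 × 10^12 m³/s²
GM/r = (4.504 × 10^12) / (1.652 × 10^11) = 27.2639 m²/s²
v = √(GM/r) = 5.22149 m/s ≈ 5.221 m/s

Final answer: 5.221 m/s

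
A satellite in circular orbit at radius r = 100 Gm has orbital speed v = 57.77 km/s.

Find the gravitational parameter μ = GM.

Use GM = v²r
r = 100 Gm = 1 × 10^11 m
v = 57.77 km/s = 57770 m/s
v² = 3.33737 × 10^9 m²/s²
GM = v²r = 3.33737 × 10^9 × 1 × 10^11 = 3.33737 × 10^20 m³/s²
GM ≈ 3.337 × 10^20 m³/s²

Final answer: GM = 3.337 × 10^20 m³/s²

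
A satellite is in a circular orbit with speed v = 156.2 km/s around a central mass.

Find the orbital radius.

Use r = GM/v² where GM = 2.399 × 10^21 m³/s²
v = 156.2 km/s = 156200 m/s
GM = 2.399 × 10^21 m³/s²
v² = 2.43984 × 10^10 m²/s²
r = GM/v² = (2.399 × 10^21) / (2.43984 × 10^10) = 9.8326 × 10^10 m ≈ 9.833 × 10^10 m

Final answer: 9.833 × 10^10 m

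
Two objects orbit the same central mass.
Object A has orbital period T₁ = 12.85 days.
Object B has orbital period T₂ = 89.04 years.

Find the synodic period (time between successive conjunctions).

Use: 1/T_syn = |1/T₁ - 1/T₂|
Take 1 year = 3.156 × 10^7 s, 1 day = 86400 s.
T₁ = 12.85 days = 1.11024 × 10^6 s
T₂ = 89.04 years = 2.8101 × 10^9 s
1/T₁ = 9.00706 × 10^-7 s⁻¹
1/T₂ = 3.55859 × 10^-10 s⁻¹
|1/T₁ − 1/T₂| = 9.0035 × 10^-7 s⁻¹
T_syn = 1 / |1/T₁ − 1/T₂| = 1.11068 × 10^6 s ≈ 12.86 days

Final answer: T_syn = 12.86 days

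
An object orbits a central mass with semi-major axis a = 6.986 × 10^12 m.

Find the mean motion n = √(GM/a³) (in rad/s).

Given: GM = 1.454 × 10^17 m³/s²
a = 6.986 × 10^12 m
GM = 1.454 × 10^17 m³/s²
a³ = 3.40946 × 10^38 m³
GM/a³ = (1.454 × 10^17) / (3.40946 × 10^38) = 4.2646 × 10^-22 s⁻²
n = √(GM/a³) = 2.06509 × 10^-11 rad/s ≈ 2.065 × 10^-11 rad/s

Final answer: n = 2.065 × 10^-11 rad/s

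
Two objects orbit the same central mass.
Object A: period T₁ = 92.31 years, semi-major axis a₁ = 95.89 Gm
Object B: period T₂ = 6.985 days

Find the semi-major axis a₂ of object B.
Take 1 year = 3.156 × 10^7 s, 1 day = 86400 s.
T₁ = 92.31 years = 2.9133 × 10^9 s
T₂ = 6.985 days = 603504 s
a₁ = 95.89 Gm = 9.589 × 10^10 m
Kepler's third law: (T₂/T₁)² = (a₂/a₁)³  ⇒  a₂ = a₁ (T₂/T₁)^(2/3)
T₂/T₁ = 0.000207155
(T₂/T₁)^(2/3) = 0.00350103
a₂ = 9.589 × 10^10 m × 0.00350103 = 3.35714 × 10^8 m ≈ 335.7 Mm

Final answer: a₂ = 335.7 Mm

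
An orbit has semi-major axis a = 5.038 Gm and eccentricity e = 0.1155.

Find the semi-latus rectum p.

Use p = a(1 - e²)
a = 5.038 Gm = 5.038 × 10^9 m
e = 0.1155,  e² = 0.0133403,  1 − e² = 0.98666
p = a(1 − e²) = 5.038 × 10^9 m × 0.98666 = 4.97079 × 10^9 m ≈ 4.971 Gm

Final answer: p = 4.971 Gm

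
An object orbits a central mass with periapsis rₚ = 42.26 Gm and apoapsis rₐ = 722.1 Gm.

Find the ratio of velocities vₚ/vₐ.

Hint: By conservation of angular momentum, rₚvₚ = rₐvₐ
rₚ = 42.26 Gm = 4.226 × 10^10 m
rₐ = 722.1 Gm = 7.221 × 10^11 m
rₚvₚ = rₐvₐ  ⇒  vₚ/vₐ = rₐ/rₚ
vₚ/vₐ = (7.221 × 10^11) / (4.226 × 10^10) = 17.0871

Final answer: vₚ/vₐ = 17.09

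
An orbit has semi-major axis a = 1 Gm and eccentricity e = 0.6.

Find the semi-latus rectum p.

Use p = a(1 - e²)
a = 1 Gm = 1 × 10^9 m
e = 0.6,  e² = 0.36,  1 − e² = 0.64
p = a(1 − e²) = 1 × 10^9 m × 0.64 = 6.4 × 10^8 m ≈ 640 Mm

Final answer: p = 640 Mm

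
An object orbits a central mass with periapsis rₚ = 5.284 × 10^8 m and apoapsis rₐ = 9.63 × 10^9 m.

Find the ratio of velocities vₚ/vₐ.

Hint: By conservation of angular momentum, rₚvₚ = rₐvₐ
rₚ = 5.284 × 10^8 m
rₐ = 9.63 × 10^9 m
rₚvₚ = rₐvₐ  ⇒  vₚ/vₐ = rₐ/rₚ
vₚ/vₐ = (9.63 × 10^9) / (5.284 × 10^8) = 18.2248

Final answer: vₚ/vₐ = 18.22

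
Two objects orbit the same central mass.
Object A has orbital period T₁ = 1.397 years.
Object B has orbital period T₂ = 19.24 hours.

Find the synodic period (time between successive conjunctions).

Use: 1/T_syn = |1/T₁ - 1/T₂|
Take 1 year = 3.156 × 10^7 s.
T₁ = 1.397 years = 4.40893 × 10^7 s
T₂ = 19.24 hours = 69264 s
1/T₁ = 2.26812 × 10^-8 s⁻¹
1/T₂ = 1.44375 × 10^-5 s⁻¹
|1/T₁ − 1/T₂| = 1.44148 × 10^-5 s⁻¹
T_syn = 1 / |1/T₁ − 1/T₂| = 69373 s ≈ 19.27 hours

Final answer: T_syn = 19.27 hours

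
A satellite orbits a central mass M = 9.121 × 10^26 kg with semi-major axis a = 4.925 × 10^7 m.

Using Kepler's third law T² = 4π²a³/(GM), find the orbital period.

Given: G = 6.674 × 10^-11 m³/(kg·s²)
M = 9.121 × 10^26 kg
GM = G × M = 6.674 × 10^-11 × 9.121 × 10^26 = 6.08736 × 10^16 m³/s²
a = 4.925 × 10^7 m
a³ = 1.19459 × 10^23 m³
T = 2π √(a³/GM) = 2π √((1.19459 × 10^23) / (6.08736 × 10^16)) = 2π × 1400.86 s
T = 8801.87 s ≈ 2.445 hours

Final answer: 2.445 hours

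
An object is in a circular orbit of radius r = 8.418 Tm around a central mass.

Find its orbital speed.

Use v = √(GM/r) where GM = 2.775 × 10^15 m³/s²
r = 8.418 Tm = 8.418 × 10^12 m
GM = 2.775 × 10^15 m³/s²
GM/r = (2.775 × 10^15) / (8.418 × 10^12) = 329.651 m²/s²
v = √(GM/r) = 18.1563 m/s ≈ 18.16 m/s

Final answer: 18.16 m/s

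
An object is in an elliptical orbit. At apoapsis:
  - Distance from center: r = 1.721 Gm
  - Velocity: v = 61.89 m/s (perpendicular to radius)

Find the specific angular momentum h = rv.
r = 1.721 Gm = 1.721 × 10^9 m
v = 61.89 m/s
h = rv = 1.721 × 10^9 × 61.89 = 1.06513 × 10^11 m²/s ≈ 1.065 × 10^11 m²/s

Final answer: h = 1.065 × 10^11 m²/s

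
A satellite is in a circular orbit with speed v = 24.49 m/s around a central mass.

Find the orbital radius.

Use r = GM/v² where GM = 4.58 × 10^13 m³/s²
v = 24.49 m/s
GM = 4.58 × 10^13 m³/s²
v² = 599.76 m²/s²
r = GM/v² = (4.58 × 10^13) / 599.76 = 7.63639 × 10^10 m ≈ 76.36 Gm

Final answer: 76.36 Gm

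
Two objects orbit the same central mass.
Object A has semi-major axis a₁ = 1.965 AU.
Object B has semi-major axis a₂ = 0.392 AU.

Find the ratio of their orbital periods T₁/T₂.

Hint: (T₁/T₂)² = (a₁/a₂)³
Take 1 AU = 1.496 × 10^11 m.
a₁ = 1.965 AU = 2.93964 × 10^11 m
a₂ = 0.392 AU = 5.86432 × 10^10 m
a₁/a₂ = 5.01276
T₁/T₂ = (a₁/a₂)^(3/2) = (5.01276)^1.5 = 11.2231

Final answer: T₁/T₂ = 11.22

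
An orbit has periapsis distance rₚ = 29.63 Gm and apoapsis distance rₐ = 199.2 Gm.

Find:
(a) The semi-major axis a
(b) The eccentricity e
rₚ = 29.63 Gm = 2.963 × 10^10 m
rₐ = 199.2 Gm = 1.992 × 10^11 m
(a) a = (rₚ + rₐ)/2 = 1.14415 × 10^11 m ≈ 114.4 Gm
(b) e = (rₐ − rₚ)/(rₐ + rₚ) = (1.6957 × 10^11) / (2.2883 × 10^11) = 0.74103

Final answer:
(a) a = 114.4 Gm
(b) e = 0.741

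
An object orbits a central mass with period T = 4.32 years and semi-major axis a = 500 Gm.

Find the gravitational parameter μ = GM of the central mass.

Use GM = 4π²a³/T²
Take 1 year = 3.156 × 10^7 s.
T = 4.32 years = 1.36339 × 10^8 s
a = 500 Gm = 5 × 10^11 m
a³ = 1.25 × 10^35 m³
T² = 1.85884 × 10^16 s²
GM = 4π² × (1.25 × 10^35) / (1.85884 × 10^16) = 2.65478 × 10^20 m³/s²
GM ≈ 2.655 × 10^20 m³/s²

Final answer: GM = 2.655 × 10^20 m³/s²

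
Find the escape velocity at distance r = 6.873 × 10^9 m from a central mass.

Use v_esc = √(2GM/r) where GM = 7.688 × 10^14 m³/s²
r = 6.873 × 10^9 m
GM = 7.688 × 10^14 m³/s²
2GM/r = 2 × (7.688 × 10^14) / (6.873 × 10^9) = 223716 m²/s²
v_esc = √(2GM/r) = 472.986 m/s ≈ 473 m/s

Final answer: 473 m/s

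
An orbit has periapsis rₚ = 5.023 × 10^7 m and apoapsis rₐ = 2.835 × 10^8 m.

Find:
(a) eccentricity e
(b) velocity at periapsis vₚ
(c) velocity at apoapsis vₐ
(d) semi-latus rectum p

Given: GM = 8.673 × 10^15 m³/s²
rₚ = 5.023 × 10^7 m
rₐ = 2.835 × 10^8 m
GM = 8.673 × 10^15 m³/s²
a = (rₚ + rₐ)/2 = 1.66865 × 10^8 m
e = (rₐ − rₚ)/(rₐ + rₚ) = (2.3327 × 10^8) / (3.3373 × 10^8) = 0.698978
(a) e = 0.698978 ≈ 0.699
(b) vₚ² = GM (2/rₚ − 1/a) = 8.673 × 10^15 × (3.98168 × 10^-8 − 5.99287 × 10^-9) = 2.93355 × 10^8 m²/s²;  vₚ = 17127.6 m/s ≈ 17.13 km/s
(c) vₐ² = GM (2/rₐ − 1/a) = 8.673 × 10^15 × (7.05467 × 10^-9 − 5.99287 × 10^-9) = 9.20904 × 10^6 m²/s²;  vₐ = 3034.64 m/s ≈ 3.035 km/s
(d) 1 − e² = 0.511429;  p = a(1 − e²) = 1.66865 × 10^8 × 0.511429 = 8.53397 × 10^7 m ≈ 8.534 × 10^7 m

Final answer:
(a) eccentricity e = 0.699
(b) velocity at periapsis vₚ = 17.13 km/s
(c) velocity at apoapsis vₐ = 3.035 km/s
(d) semi-latus rectum p = 8.534 × 10^7 m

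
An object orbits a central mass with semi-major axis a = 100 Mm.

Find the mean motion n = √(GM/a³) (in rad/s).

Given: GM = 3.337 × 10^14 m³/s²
a = 100 Mm = 1 × 10^8 m
GM = 3.337 × 10^14 m³/s²
a³ = 1 × 10^24 m³
GM/a³ = (3.337 × 10^14) / (1 × 10^24) = 3.337 × 10^-10 s⁻²
n = √(GM/a³) = 1.82675 × 10^-5 rad/s ≈ 1.827 × 10^-5 rad/s

Final answer: n = 1.827 × 10^-5 rad/s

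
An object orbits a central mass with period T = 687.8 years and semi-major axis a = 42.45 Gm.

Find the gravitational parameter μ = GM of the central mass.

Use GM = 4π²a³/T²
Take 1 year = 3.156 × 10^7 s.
T = 687.8 years = 2.1707 × 10^10 s
a = 42.45 Gm = 4.245 × 10^10 m
a³ = 7.6495 × 10^31 m³
T² = 4.71192 × 10^20 s²
GM = 4π² × (7.6495 × 10^31) / (4.71192 × 10^20) = 6.40906 × 10^12 m³/s²
GM ≈ 6.409 × 10^12 m³/s²

Final answer: GM = 6.409 × 10^12 m³/s²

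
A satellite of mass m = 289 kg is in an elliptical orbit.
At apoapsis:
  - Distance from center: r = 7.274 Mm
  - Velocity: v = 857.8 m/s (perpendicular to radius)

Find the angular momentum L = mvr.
r = 7.274 Mm = 7.274 × 10^6 m
v = 857.8 m/s
vr = 857.8 × 7.274 × 10^6 = 6.23964 × 10^9 m²/s
L = m × vr = 289 × 6.23964 × 10^9 = 1.80326 × 10^12 kg·m²/s ≈ 1.803 × 10^12 kg·m²/s

Final answer: L = 1.803 × 10^12 kg·m²/s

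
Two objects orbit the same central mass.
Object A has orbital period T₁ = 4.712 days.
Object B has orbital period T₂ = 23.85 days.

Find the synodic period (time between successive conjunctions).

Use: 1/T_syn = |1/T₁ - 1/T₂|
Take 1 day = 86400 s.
T₁ = 4.712 days = 407117 s
T₂ = 23.85 days = 2.06064 × 10^6 s
1/T₁ = 2.4563 × 10^-6 s⁻¹
1/T₂ = 4.85286 × 10^-7 s⁻¹
|1/T₁ − 1/T₂| = 1.97101 × 10^-6 s⁻¹
T_syn = 1 / |1/T₁ − 1/T₂| = 507354 s ≈ 5.872 days

Final answer: T_syn = 5.872 days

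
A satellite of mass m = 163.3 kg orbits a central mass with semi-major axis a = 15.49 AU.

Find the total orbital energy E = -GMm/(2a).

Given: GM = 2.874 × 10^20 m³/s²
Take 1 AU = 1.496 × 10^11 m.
a = 15.49 AU = 2.3173 × 10^12 m
GM = 2.874 × 10^20 m³/s²
2a = 4.63461 × 10^12 m
GMm = 2.874 × 10^20 × 163.3 = 4.69324 × 10^22 m³·kg/s²
E = −GMm/(2a) = -1.01265 × 10^10 J ≈ -10.13 GJ

Final answer: -10.13 GJ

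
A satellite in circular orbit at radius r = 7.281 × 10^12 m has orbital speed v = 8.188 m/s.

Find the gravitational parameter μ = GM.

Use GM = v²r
r = 7.281 × 10^12 m
v = 8.188 m/s
v² = 67.0433 m²/s²
GM = v²r = 67.0433 × 7.281 × 10^12 = 4.88143 × 10^14 m³/s²
GM ≈ 4.881 × 10^14 m³/s²

Final answer: GM = 4.881 × 10^14 m³/s²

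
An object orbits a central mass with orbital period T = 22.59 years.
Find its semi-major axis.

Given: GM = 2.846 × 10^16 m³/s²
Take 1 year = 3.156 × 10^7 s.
T = 22.59 years = 7.1294 × 10^8 s
GM = 2.846 × 10^16 m³/s²
Kepler's third law: a³ = GM T² / (4π²)
T² = 5.08284 × 10^17 s²
a³ = (2.846 × 10^16) × (5.08284 × 10^17) / (4π²) = 3.66422 × 10^32 m³
a = (a³)^(1/3) = 7.15584 × 10^10 m ≈ 7.156 × 10^10 m

Final answer: 7.156 × 10^10 m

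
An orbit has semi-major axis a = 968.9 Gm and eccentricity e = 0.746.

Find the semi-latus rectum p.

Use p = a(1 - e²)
a = 968.9 Gm = 9.689 × 10^11 m
e = 0.746,  e² = 0.556516,  1 − e² = 0.443484
p = a(1 − e²) = 9.689 × 10^11 m × 0.443484 = 4.29692 × 10^11 m ≈ 429.7 Gm

Final answer: p = 429.7 Gm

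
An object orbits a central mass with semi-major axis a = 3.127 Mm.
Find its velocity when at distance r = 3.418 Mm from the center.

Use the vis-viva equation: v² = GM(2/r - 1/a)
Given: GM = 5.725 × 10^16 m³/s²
a = 3.127 Mm = 3.127 × 10^6 m
r = 3.418 Mm = 3.418 × 10^6 m
GM = 5.725 × 10^16 m³/s²
2/r − 1/a = 5.85138 × 10^-7 − 3.19795 × 10^-7 = 2.65342 × 10^-7 m⁻¹
v² = GM (2/r − 1/a) = 1.51908 × 10^10 m²/s²
v = 123251 m/s ≈ 123.3 km/s

Final answer: 123.3 km/s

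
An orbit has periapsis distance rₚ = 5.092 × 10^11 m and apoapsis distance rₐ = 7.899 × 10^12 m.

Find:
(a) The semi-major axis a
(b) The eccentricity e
rₚ = 5.092 × 10^11 m
rₐ = 7.899 × 10^12 m
(a) a = (rₚ + rₐ)/2 = 4.2041 × 10^12 m ≈ 4.204 × 10^12 m
(b) e = (rₐ − rₚ)/(rₐ + rₚ) = (7.3898 × 10^12) / (8.4082 × 10^12) = 0.87888

Final answer:
(a) a = 4.204 × 10^12 m
(b) e = 0.8789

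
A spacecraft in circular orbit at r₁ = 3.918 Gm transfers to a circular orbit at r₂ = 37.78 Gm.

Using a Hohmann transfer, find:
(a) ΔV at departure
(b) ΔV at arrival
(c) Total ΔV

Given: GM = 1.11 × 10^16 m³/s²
r₁ = 3.918 Gm = 3.918 × 10^9 m
r₂ = 37.78 Gm = 3.778 × 10^10 m
GM = 1.11 × 10^16 m³/s²
Transfer ellipse: a_t = (r₁ + r₂)/2 = 2.0849 × 10^10 m
Circular speed at r₁: v₁ = √(GM/r₁) = 1683.18 m/s
Transfer speed at r₁ (periapsis): v₁ₜ = √(GM(2/r₁ − 1/a_t)) = 2265.78 m/s
(a) ΔV₁ = v₁ₜ − v₁ = 582.604 m/s ≈ 582.6 m/s
Circular speed at r₂: v₂ = √(GM/r₂) = 542.039 m/s
Transfer speed at r₂ (apoapsis): v₂ₜ = √(GM(2/r₂ − 1/a_t)) = 234.974 m/s
(b) ΔV₂ = v₂ − v₂ₜ = 307.065 m/s ≈ 307.1 m/s
(c) ΔV_total = ΔV₁ + ΔV₂ = 889.669 m/s ≈ 889.7 m/s

Final answer:
(a) ΔV₁ = 582.6 m/s
(b) ΔV₂ = 307.1 m/s
(c) ΔV_total = 889.7 m/s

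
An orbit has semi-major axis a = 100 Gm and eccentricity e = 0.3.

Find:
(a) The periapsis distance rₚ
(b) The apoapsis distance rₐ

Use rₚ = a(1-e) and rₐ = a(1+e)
a = 100 Gm = 1 × 10^11 m
e = 0.3:  1 − e = 0.7,  1 + e = 1.3
(a) rₚ = a(1 − e) = 1 × 10^11 m × 0.7 = 7 × 10^10 m ≈ 70 Gm
(b) rₐ = a(1 + e) = 1 × 10^11 m × 1.3 = 1.3 × 10^11 m ≈ 130 Gm

Final answer:
(a) rₚ = 70 Gm
(b) rₐ = 130 Gm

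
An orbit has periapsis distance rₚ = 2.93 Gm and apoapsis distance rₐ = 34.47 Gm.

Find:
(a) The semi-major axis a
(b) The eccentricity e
rₚ = 2.93 Gm = 2.93 × 10^9 m
rₐ = 34.47 Gm = 3.447 × 10^10 m
(a) a = (rₚ + rₐ)/2 = 1.87 × 10^10 m ≈ 18.7 Gm
(b) e = (rₐ − rₚ)/(rₐ + rₚ) = (3.154 × 10^10) / (3.74 × 10^10) = 0.843316

Final answer:
(a) a = 18.7 Gm
(b) e = 0.8433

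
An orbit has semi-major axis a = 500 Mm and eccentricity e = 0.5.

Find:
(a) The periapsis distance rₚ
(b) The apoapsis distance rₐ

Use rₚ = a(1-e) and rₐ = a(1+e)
a = 500 Mm = 5 × 10^8 m
e = 0.5:  1 − e = 0.5,  1 + e = 1.5
(a) rₚ = a(1 − e) = 5 × 10^8 m × 0.5 = 2.5 × 10^8 m ≈ 250 Mm
(b) rₐ = a(1 + e) = 5 × 10^8 m × 1.5 = 7.5 × 10^8 m ≈ 750 Mm

Final answer:
(a) rₚ = 250 Mm
(b) rₐ = 750 Mm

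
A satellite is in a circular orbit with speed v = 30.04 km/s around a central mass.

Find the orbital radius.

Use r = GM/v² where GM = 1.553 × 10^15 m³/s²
v = 30.04 km/s = 30040 m/s
GM = 1.553 × 10^15 m³/s²
v² = 9.02402 × 10^8 m²/s²
r = GM/v² = (1.553 × 10^15) / (9.02402 × 10^8) = 1.72096 × 10^6 m ≈ 1.721 Mm

Final answer: 1.721 Mm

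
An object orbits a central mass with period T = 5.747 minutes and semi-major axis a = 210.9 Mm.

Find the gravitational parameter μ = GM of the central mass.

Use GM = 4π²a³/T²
T = 5.747 minutes = 344.82 s
a = 210.9 Mm = 2.109 × 10^8 m
a³ = 9.38058 × 10^24 m³
T² = 118901 s²
GM = 4π² × (9.38058 × 10^24) / 118901 = 3.11462 × 10^21 m³/s²
GM ≈ 3.115 × 10^21 m³/s²

Final answer: GM = 3.115 × 10^21 m³/s²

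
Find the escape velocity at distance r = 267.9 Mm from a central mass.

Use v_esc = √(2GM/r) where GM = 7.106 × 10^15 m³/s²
r = 267.9 Mm = 2.679 × 10^8 m
GM = 7.106 × 10^15 m³/s²
2GM/r = 2 × (7.106 × 10^15) / (2.679 × 10^8) = 5.30496 × 10^7 m²/s²
v_esc = √(2GM/r) = 7283.52 m/s ≈ 7.284 km/s

Final answer: 7.284 km/s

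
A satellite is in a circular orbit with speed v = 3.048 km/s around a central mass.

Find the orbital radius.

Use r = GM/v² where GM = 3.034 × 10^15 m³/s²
v = 3.048 km/s = 3048 m/s
GM = 3.034 × 10^15 m³/s²
v² = 9.2903 × 10^6 m²/s²
r = GM/v² = (3.034 × 10^15) / (9.2903 × 10^6) = 3.26577 × 10^8 m ≈ 3.266 × 10^8 m

Final answer: 3.266 × 10^8 m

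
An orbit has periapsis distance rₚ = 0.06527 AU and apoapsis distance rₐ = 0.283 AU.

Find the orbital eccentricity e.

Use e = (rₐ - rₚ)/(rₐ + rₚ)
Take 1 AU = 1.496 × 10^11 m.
rₚ = 0.06527 AU = 9.76439 × 10^9 m
rₐ = 0.283 AU = 4.23368 × 10^10 m
rₐ − rₚ = 3.25724 × 10^10 m
rₐ + rₚ = 5.21012 × 10^10 m
e = (rₐ − rₚ)/(rₐ + rₚ) = 0.625176

Final answer: e = 0.6252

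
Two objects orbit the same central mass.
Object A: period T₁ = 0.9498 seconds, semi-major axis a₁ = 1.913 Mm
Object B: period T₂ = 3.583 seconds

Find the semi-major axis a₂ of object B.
T₁ = 0.9498 seconds
T₂ = 3.583 seconds
a₁ = 1.913 Mm = 1.913 × 10^6 m
Kepler's third law: (T₂/T₁)² = (a₂/a₁)³  ⇒  a₂ = a₁ (T₂/T₁)^(2/3)
T₂/T₁ = 3.77237
(T₂/T₁)^(2/3) = 2.42331
a₂ = 1.913 × 10^6 m × 2.42331 = 4.6358 × 10^6 m ≈ 4.636 Mm

Final answer: a₂ = 4.636 Mm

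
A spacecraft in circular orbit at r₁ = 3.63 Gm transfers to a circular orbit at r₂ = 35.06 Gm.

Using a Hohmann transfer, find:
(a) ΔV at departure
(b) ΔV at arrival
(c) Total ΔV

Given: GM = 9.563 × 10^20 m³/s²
r₁ = 3.63 Gm = 3.63 × 10^9 m
r₂ = 35.06 Gm = 3.506 × 10^10 m
GM = 9.563 × 10^20 m³/s²
Transfer ellipse: a_t = (r₁ + r₂)/2 = 1.9345 × 10^10 m
Circular speed at r₁: v₁ = √(GM/r₁) = 513267 m/s
Transfer speed at r₁ (periapsis): v₁ₜ = √(GM(2/r₁ − 1/a_t)) = 690980 m/s
(a) ΔV₁ = v₁ₜ − v₁ = 177712 m/s ≈ 177.7 km/s
Circular speed at r₂: v₂ = √(GM/r₂) = 165155 m/s
Transfer speed at r₂ (apoapsis): v₂ₜ = √(GM(2/r₂ − 1/a_t)) = 71541.8 m/s
(b) ΔV₂ = v₂ − v₂ₜ = 93612.9 m/s ≈ 93.61 km/s
(c) ΔV_total = ΔV₁ + ΔV₂ = 271325 m/s ≈ 271.3 km/s

Final answer:
(a) ΔV₁ = 177.7 km/s
(b) ΔV₂ = 93.61 km/s
(c) ΔV_total = 271.3 km/s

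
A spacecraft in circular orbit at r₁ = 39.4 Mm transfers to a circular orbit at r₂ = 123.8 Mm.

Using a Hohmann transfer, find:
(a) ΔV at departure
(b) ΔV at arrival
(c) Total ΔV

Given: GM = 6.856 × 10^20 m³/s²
r₁ = 39.4 Mm = 3.94 × 10^7 m
r₂ = 123.8 Mm = 1.238 × 10^8 m
GM = 6.856 × 10^20 m³/s²
Transfer ellipse: a_t = (r₁ + r₂)/2 = 8.16 × 10^7 m
Circular speed at r₁: v₁ = √(GM/r₁) = 4.17145 × 10^6 m/s
Transfer speed at r₁ (periapsis): v₁ₜ = √(GM(2/r₁ − 1/a_t)) = 5.1381 × 10^6 m/s
(a) ΔV₁ = v₁ₜ − v₁ = 966647 m/s ≈ 966.6 km/s
Circular speed at r₂: v₂ = √(GM/r₂) = 2.35329 × 10^6 m/s
Transfer speed at r₂ (apoapsis): v₂ₜ = √(GM(2/r₂ − 1/a_t)) = 1.63523 × 10^6 m/s
(b) ΔV₂ = v₂ − v₂ₜ = 718061 m/s ≈ 718.1 km/s
(c) ΔV_total = ΔV₁ + ΔV₂ = 1.68471 × 10^6 m/s ≈ 1685 km/s

Final answer:
(a) ΔV₁ = 966.6 km/s
(b) ΔV₂ = 718.1 km/s
(c) ΔV_total = 1685 km/s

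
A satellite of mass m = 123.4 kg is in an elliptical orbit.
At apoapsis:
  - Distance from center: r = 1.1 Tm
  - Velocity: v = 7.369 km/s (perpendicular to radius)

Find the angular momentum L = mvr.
r = 1.1 Tm = 1.1 × 10^12 m
v = 7.369 km/s = 7369 m/s
vr = 7369 × 1.1 × 10^12 = 8.1059 × 10^15 m²/s
L = m × vr = 123.4 × 8.1059 × 10^15 = 1.00027 × 10^18 kg·m²/s ≈ 1 × 10^18 kg·m²/s

Final answer: L = 1 × 10^18 kg·m²/s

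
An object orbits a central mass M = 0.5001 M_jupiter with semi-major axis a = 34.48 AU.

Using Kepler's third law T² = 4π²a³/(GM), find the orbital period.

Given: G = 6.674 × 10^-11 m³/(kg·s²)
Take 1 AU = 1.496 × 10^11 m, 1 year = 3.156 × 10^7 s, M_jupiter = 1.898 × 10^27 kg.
M = 0.5001 M_jupiter = 9.4919 × 10^26 kg
GM = G × M = 6.674 × 10^-11 × 9.4919 × 10^26 = 6.33489 × 10^16 m³/s²
a = 34.48 AU = 5.15821 × 10^12 m
a³ = 1.37245 × 10^38 m³
T = 2π √(a³/GM) = 2π √((1.37245 × 10^38) / (6.33489 × 10^16)) = 2π × 4.65456 × 10^10 s
T = 2.92455 × 10^11 s ≈ 9267 years

Final answer: 9267 years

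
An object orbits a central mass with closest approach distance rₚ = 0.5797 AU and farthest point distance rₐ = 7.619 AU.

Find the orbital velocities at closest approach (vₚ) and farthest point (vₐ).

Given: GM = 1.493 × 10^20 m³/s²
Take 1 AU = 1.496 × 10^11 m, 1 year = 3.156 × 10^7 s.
rₚ = 0.5797 AU = 8.67231 × 10^10 m
rₐ = 7.619 AU = 1.1398 × 10^12 m
GM = 1.493 × 10^20 m³/s²
a = (rₚ + rₐ)/2 = 6.13263 × 10^11 m
Vis-viva: v² = GM (2/r − 1/a)
vₚ² = 1.493 × 10^20 × (2.30619 × 10^-11 − 1.63062 × 10^-12) = 3.19969 × 10^9 m²/s²
vₚ = 56565.8 m/s ≈ 11.93 AU/year
vₐ² = 1.493 × 10^20 × (1.75469 × 10^-12 − 1.63062 × 10^-12) = 1.85233 × 10^7 m²/s²
vₐ = 4303.87 m/s ≈ 0.908 AU/year

Final answer: vₚ = 11.93 AU/year, vₐ = 0.908 AU/year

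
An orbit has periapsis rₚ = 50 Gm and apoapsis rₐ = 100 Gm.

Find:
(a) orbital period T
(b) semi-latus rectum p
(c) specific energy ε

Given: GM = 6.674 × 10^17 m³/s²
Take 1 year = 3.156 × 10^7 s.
rₚ = 50 Gm = 5 × 10^10 m
rₐ = 100 Gm = 1 × 10^11 m
GM = 6.674 × 10^17 m³/s²
a = (rₚ + rₐ)/2 = 7.5 × 10^10 m
e = (rₐ − rₚ)/(rₐ + rₚ) = (5 × 10^10) / (1.5 × 10^11) = 0.333333
(a) a³ = 4.21875 × 10^32 m³;  T = 2π √(a³/GM) = 2π × 2.51419 × 10^7 s = 1.57971 × 10^8 s ≈ 5.005 years
(b) 1 − e² = 0.888889;  p = a(1 − e²) = 7.5 × 10^10 × 0.888889 = 6.66667 × 10^10 m ≈ 66.67 Gm
(c) 2a = 1.5 × 10^11 m;  ε = −GM/(2a) = -4.44933 × 10^6 J/kg ≈ -4.449 MJ/kg

Final answer:
(a) orbital period T = 5.005 years
(b) semi-latus rectum p = 66.67 Gm
(c) specific energy ε = -4.449 MJ/kg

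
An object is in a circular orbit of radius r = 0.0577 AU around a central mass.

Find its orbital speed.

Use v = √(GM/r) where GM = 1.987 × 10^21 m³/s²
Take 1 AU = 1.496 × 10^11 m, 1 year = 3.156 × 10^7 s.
r = 0.0577 AU = 8.63192 × 10^9 m
GM = 1.987 × 10^21 m³/s²
GM/r = (1.987 × 10^21) / (8.63192 × 10^9) = 2.30192 × 10^11 m²/s²
v = √(GM/r) = 479783 m/s ≈ 101.2 AU/year

Final answer: 101.2 AU/year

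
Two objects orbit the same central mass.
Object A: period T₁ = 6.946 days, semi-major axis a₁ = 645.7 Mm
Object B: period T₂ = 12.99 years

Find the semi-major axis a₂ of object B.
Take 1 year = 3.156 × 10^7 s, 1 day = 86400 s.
T₁ = 6.946 days = 600134 s
T₂ = 12.99 years = 4.09964 × 10^8 s
a₁ = 645.7 Mm = 6.457 × 10^8 m
Kepler's third law: (T₂/T₁)² = (a₂/a₁)³  ⇒  a₂ = a₁ (T₂/T₁)^(2/3)
T₂/T₁ = 683.121
(T₂/T₁)^(2/3) = 77.5649
a₂ = 6.457 × 10^8 m × 77.5649 = 5.00836 × 10^10 m ≈ 50.08 Gm

Final answer: a₂ = 50.08 Gm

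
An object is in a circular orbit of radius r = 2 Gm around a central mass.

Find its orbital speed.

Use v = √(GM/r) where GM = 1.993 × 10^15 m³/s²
r = 2 Gm = 2 × 10^9 m
GM = 1.993 × 10^15 m³/s²
GM/r = (1.993 × 10^15) / (2 × 10^9) = 996500 m²/s²
v = √(GM/r) = 998.248 m/s ≈ 998.2 m/s

Final answer: 998.2 m/s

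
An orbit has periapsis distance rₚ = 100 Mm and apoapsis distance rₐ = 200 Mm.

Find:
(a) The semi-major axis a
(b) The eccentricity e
rₚ = 100 Mm = 1 × 10^8 m
rₐ = 200 Mm = 2 × 10^8 m
(a) a = (rₚ + rₐ)/2 = 1.5 × 10^8 m ≈ 150 Mm
(b) e = (rₐ − rₚ)/(rₐ + rₚ) = (1 × 10^8) / (3 × 10^8) = 0.333333

Final answer:
(a) a = 150 Mm
(b) e = 0.3333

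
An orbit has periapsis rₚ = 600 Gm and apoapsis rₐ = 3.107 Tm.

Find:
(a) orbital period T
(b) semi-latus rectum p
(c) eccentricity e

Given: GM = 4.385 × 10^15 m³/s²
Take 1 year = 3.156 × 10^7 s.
rₚ = 600 Gm = 6 × 10^11 m
rₐ = 3.107 Tm = 3.107 × 10^12 m
GM = 4.385 × 10^15 m³/s²
a = (rₚ + rₐ)/2 = 1.8535 × 10^12 m
e = (rₐ − rₚ)/(rₐ + rₚ) = (2.507 × 10^12) / (3.707 × 10^12) = 0.676288
(a) a³ = 6.36763 × 10^36 m³;  T = 2π √(a³/GM) = 2π × 3.81069 × 10^10 s = 2.39433 × 10^11 s ≈ 7587 years
(b) 1 − e² = 0.542634;  p = a(1 − e²) = 1.8535 × 10^12 × 0.542634 = 1.00577 × 10^12 m ≈ 1.006 Tm
(c) e = 0.676288 ≈ 0.6763

Final answer:
(a) orbital period T = 7587 years
(b) semi-latus rectum p = 1.006 Tm
(c) eccentricity e = 0.6763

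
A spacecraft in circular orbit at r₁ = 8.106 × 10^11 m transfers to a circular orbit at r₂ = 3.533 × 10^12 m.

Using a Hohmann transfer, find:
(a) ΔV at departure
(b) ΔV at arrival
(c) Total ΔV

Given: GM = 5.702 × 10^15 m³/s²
r₁ = 8.106 × 10^11 m
r₂ = 3.533 × 10^12 m
GM = 5.702 × 10^15 m³/s²
Transfer ellipse: a_t = (r₁ + r₂)/2 = 2.1718 × 10^12 m
Circular speed at r₁: v₁ = √(GM/r₁) = 83.8707 m/s
Transfer speed at r₁ (periapsis): v₁ₜ = √(GM(2/r₁ − 1/a_t)) = 106.973 m/s
(a) ΔV₁ = v₁ₜ − v₁ = 23.1018 m/s ≈ 23.1 m/s
Circular speed at r₂: v₂ = √(GM/r₂) = 40.1737 m/s
Transfer speed at r₂ (apoapsis): v₂ₜ = √(GM(2/r₂ − 1/a_t)) = 24.5434 m/s
(b) ΔV₂ = v₂ − v₂ₜ = 15.6303 m/s ≈ 15.63 m/s
(c) ΔV_total = ΔV₁ + ΔV₂ = 38.7321 m/s ≈ 38.73 m/s

Final answer:
(a) ΔV₁ = 23.1 m/s
(b) ΔV₂ = 15.63 m/s
(c) ΔV_total = 38.73 m/s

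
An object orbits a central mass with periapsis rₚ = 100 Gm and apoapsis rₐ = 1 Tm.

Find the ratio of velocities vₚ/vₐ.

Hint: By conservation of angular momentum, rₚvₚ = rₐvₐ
rₚ = 100 Gm = 1 × 10^11 m
rₐ = 1 Tm = 1 × 10^12 m
rₚvₚ = rₐvₐ  ⇒  vₚ/vₐ = rₐ/rₚ
vₚ/vₐ = (1 × 10^12) / (1 × 10^11) = 10

Final answer: vₚ/vₐ = 10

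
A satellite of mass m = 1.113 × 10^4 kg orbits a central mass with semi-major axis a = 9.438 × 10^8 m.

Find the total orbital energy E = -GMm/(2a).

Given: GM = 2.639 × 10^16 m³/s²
a = 9.438 × 10^8 m
GM = 2.639 × 10^16 m³/s²
2a = 1.8876 × 10^9 m
GMm = 2.639 × 10^16 × 11130 = 2.93721 × 10^20 m³·kg/s²
E = −GMm/(2a) = -1.55605 × 10^11 J ≈ -155.6 GJ

Final answer: -155.6 GJ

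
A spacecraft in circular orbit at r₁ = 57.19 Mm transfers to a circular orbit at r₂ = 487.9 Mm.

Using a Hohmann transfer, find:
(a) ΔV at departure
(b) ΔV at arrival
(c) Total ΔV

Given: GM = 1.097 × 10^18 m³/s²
r₁ = 57.19 Mm = 5.719 × 10^7 m
r₂ = 487.9 Mm = 4.879 × 10^8 m
GM = 1.097 × 10^18 m³/s²
Transfer ellipse: a_t = (r₁ + r₂)/2 = 2.72545 × 10^8 m
Circular speed at r₁: v₁ = √(GM/r₁) = 138498 m/s
Transfer speed at r₁ (periapsis): v₁ₜ = √(GM(2/r₁ − 1/a_t)) = 185306 m/s
(a) ΔV₁ = v₁ₜ − v₁ = 46808.1 m/s ≈ 46.81 km/s
Circular speed at r₂: v₂ = √(GM/r₂) = 47417.4 m/s
Transfer speed at r₂ (apoapsis): v₂ₜ = √(GM(2/r₂ − 1/a_t)) = 21721 m/s
(b) ΔV₂ = v₂ − v₂ₜ = 25696.5 m/s ≈ 25.7 km/s
(c) ΔV_total = ΔV₁ + ΔV₂ = 72504.6 m/s ≈ 72.5 km/s

Final answer:
(a) ΔV₁ = 46.81 km/s
(b) ΔV₂ = 25.7 km/s
(c) ΔV_total = 72.5 km/s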